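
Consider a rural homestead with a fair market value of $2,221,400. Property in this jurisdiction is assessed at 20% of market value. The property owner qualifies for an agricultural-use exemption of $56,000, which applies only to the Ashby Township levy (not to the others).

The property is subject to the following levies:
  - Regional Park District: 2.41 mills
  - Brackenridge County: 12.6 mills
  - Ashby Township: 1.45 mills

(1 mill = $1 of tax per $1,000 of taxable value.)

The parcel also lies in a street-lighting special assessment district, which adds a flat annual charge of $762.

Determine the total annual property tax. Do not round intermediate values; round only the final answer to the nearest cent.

$7,993.65

Assessed value = $2,221,400 × 0.2 = $444,280
Regional Park District: $444,280 × 0.00241 = $1,070.7148
Brackenridge County: $444,280 × 0.0126 = $5,597.928
Ashby Township: ($444,280 − $56,000) × 0.00145 = $388,280 × 0.00145 = $563.006
Levies subtotal = $7,231.6488
Total = $7,231.6488 + $762 = $7,993.6488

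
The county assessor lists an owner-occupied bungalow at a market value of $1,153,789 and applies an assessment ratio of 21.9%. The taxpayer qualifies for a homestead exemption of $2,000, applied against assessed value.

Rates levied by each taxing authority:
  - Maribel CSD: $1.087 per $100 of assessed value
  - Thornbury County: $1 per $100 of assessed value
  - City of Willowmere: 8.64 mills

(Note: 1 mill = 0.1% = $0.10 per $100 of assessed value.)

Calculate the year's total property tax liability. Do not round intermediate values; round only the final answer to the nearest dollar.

$7,398

Assessed value = $1,153,789 × 0.219 = $252,679.791
Taxable value = $252,679.791 − $2,000 = $250,679.791
Maribel CSD: $250,679.791 × 0.01087 = $2,724.88932817
Thornbury County: $250,679.791 × 0.01 = $2,506.79791
City of Willowmere: $250,679.791 × 0.00864 = $2,165.87339424
Total = $7,397.56063241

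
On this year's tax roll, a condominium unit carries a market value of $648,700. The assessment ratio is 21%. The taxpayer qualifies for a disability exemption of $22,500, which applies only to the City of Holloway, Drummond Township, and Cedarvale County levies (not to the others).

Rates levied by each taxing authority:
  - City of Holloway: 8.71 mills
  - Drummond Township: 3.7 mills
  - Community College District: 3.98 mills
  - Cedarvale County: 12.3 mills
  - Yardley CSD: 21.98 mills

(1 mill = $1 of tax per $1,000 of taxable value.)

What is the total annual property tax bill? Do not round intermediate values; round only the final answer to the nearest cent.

Assessed value = $648,700 × 0.21 = $136,227
City of Holloway: ($136,227 − $22,500) × 0.00871 = $113,727 × 0.00871 = $990.56217
Drummond Township: ($136,227 − $22,500) × 0.0037 = $113,727 × 0.0037 = $420.7899
Community College District: $136,227 × 0.00398 = $542.18346
Cedarvale County: ($136,227 − $22,500) × 0.0123 = $113,727 × 0.0123 = $1,398.8421
Yardley CSD: $136,227 × 0.02198 = $2,994.26946
Total = $6,346.64709

$6,346.65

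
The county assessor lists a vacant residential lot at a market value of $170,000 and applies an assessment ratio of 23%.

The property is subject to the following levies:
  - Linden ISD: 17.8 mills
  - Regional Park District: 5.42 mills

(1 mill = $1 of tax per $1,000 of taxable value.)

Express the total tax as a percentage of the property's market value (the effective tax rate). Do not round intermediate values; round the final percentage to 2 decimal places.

0.53%

Assessed value = $170,000 × 0.23 = $39,100
Linden ISD: $39,100 × 0.0178 = $695.98
Regional Park District: $39,100 × 0.00542 = $211.922
Total tax = $907.902
Effective rate = $907.902 ÷ $170,000 = 0.53% of market value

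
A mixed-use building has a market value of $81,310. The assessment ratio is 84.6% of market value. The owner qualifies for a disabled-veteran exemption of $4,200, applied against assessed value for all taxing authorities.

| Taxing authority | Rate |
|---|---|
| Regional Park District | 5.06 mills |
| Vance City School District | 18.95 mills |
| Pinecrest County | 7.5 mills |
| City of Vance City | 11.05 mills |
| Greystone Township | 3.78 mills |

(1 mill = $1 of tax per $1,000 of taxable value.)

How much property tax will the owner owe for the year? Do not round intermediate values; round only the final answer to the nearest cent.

$2,993.02

Assessed value = $81,310 × 0.846 = $68,788.26
Taxable value = $68,788.26 − $4,200 = $64,588.26
Regional Park District: $64,588.26 × 0.00506 = $326.8165956
Vance City School District: $64,588.26 × 0.01895 = $1,223.947527
Pinecrest County: $64,588.26 × 0.0075 = $484.41195
City of Vance City: $64,588.26 × 0.01105 = $713.700273
Greystone Township: $64,588.26 × 0.00378 = $244.1436228
Total = $326.8165956 + $1,223.947527 + $484.41195 + $713.700273 + $244.1436228 = $2,993.0199684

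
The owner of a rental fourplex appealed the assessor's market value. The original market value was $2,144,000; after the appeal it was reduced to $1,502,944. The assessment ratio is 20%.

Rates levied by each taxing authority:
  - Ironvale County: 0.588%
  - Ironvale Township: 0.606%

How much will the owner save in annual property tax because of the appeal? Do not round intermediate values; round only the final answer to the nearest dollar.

Old assessed value = $2,144,000 × 0.2 = $428,800
New assessed value = $1,502,944 × 0.2 = $300,588.8
Combined rate = 0.00588 + 0.00606 = 0.01194
Old tax = $428,800 × 0.01194 = $5,119.872
New tax = $300,588.8 × 0.01194 = $3,589.030272
Reduction = $5,119.872 − $3,589.030272 = $1,530.841728

$1,531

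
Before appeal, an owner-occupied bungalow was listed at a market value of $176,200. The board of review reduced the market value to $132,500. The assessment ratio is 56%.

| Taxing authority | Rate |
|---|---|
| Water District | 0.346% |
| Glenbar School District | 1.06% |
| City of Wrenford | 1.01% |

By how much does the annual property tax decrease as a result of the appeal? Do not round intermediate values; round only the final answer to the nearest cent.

$591.24

Old assessed value = $176,200 × 0.56 = $98,672
New assessed value = $132,500 × 0.56 = $74,200
Combined rate = 0.00346 + 0.0106 + 0.0101 = 0.02416
Old tax = $98,672 × 0.02416 = $2,383.91552
New tax = $74,200 × 0.02416 = $1,792.672
Reduction = $2,383.91552 − $1,792.672 = $591.24352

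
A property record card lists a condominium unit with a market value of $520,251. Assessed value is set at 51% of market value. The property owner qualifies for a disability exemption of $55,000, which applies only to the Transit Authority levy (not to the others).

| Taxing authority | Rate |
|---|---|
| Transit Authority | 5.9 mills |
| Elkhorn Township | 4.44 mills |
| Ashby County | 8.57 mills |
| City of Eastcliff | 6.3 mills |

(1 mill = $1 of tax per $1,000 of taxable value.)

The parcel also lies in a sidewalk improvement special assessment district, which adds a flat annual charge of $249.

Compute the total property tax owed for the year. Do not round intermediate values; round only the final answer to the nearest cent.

$6,613.42

Assessed value = $520,251 × 0.51 = $265,328.01
Transit Authority: ($265,328.01 − $55,000) × 0.0059 = $210,328.01 × 0.0059 = $1,240.935259
Elkhorn Township: $265,328.01 × 0.00444 = $1,178.0563644
Ashby County: $265,328.01 × 0.00857 = $2,273.8610457
City of Eastcliff: $265,328.01 × 0.0063 = $1,671.566463
Levies subtotal = $6,364.4191321
Total = $6,364.4191321 + $249 = $6,613.4191321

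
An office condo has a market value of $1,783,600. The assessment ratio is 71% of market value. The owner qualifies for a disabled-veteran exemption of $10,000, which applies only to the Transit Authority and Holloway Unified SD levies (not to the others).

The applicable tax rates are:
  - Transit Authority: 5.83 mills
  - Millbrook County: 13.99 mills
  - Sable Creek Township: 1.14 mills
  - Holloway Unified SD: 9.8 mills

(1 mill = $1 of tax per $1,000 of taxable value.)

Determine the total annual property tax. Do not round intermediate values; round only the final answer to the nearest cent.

$38,796.81

Assessed value = $1,783,600 × 0.71 = $1,266,356
Transit Authority: ($1,266,356 − $10,000) × 0.00583 = $1,256,356 × 0.00583 = $7,324.55548
Millbrook County: $1,266,356 × 0.01399 = $17,716.32044
Sable Creek Township: $1,266,356 × 0.00114 = $1,443.64584
Holloway Unified SD: ($1,266,356 − $10,000) × 0.0098 = $1,256,356 × 0.0098 = $12,312.2888
Total = $38,796.81056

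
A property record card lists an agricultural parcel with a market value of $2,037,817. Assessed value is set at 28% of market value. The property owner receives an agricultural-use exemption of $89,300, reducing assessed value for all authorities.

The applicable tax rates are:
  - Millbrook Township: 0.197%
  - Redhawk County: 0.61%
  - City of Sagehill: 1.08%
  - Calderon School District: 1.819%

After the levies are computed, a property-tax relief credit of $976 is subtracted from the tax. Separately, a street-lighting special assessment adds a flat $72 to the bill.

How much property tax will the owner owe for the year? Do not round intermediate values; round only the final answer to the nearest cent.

$16,932.56

Assessed value = $2,037,817 × 0.28 = $570,588.76
Taxable value = $570,588.76 − $89,300 = $481,288.76
Millbrook Township: $481,288.76 × 0.00197 = $948.1388572
Redhawk County: $481,288.76 × 0.0061 = $2,935.861436
City of Sagehill: $481,288.76 × 0.0108 = $5,197.918608
Calderon School District: $481,288.76 × 0.01819 = $8,754.6425444
Levies subtotal = $17,836.5614456
After credit = $17,836.5614456 − $976 = $16,860.5614456
Total = $16,860.5614456 + $72 = $16,932.5614456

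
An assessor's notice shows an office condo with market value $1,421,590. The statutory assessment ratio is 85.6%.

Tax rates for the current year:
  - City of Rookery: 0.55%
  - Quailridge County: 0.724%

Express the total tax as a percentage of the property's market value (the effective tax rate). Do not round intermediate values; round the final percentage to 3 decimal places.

Assessed value = $1,421,590 × 0.856 = $1,216,881.04
City of Rookery: $1,216,881.04 × 0.0055 = $6,692.84572
Quailridge County: $1,216,881.04 × 0.00724 = $8,810.2187296
Total tax = $15,503.0644496
Effective rate = $15,503.0644496 ÷ $1,421,590 = 1.091% of market value

1.091%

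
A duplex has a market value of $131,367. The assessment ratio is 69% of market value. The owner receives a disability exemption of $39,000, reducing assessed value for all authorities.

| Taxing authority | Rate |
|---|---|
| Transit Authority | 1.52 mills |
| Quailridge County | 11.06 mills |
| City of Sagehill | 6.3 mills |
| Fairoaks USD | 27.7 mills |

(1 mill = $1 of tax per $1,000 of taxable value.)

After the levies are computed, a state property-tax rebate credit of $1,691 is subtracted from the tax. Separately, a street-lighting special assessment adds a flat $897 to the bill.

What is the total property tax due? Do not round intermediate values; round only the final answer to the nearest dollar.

Assessed value = $131,367 × 0.69 = $90,643.23
Taxable value = $90,643.23 − $39,000 = $51,643.23
Transit Authority: $51,643.23 × 0.00152 = $78.4977096
Quailridge County: $51,643.23 × 0.01106 = $571.1741238
City of Sagehill: $51,643.23 × 0.0063 = $325.352349
Fairoaks USD: $51,643.23 × 0.0277 = $1,430.517471
Levies subtotal = $2,405.5416534
After credit = $2,405.5416534 − $1,691 = $714.5416534
Total = $714.5416534 + $897 = $1,611.5416534

$1,612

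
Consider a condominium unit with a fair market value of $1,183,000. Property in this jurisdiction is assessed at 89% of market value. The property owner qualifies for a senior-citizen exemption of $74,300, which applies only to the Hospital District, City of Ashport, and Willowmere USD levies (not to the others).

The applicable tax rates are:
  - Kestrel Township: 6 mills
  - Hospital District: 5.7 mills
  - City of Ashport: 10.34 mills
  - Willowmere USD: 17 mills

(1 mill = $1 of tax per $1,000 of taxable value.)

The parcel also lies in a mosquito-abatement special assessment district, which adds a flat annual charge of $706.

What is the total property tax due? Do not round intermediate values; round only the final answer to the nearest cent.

Assessed value = $1,183,000 × 0.89 = $1,052,870
Kestrel Township: $1,052,870 × 0.006 = $6,317.22
Hospital District: ($1,052,870 − $74,300) × 0.0057 = $978,570 × 0.0057 = $5,577.849
City of Ashport: ($1,052,870 − $74,300) × 0.01034 = $978,570 × 0.01034 = $10,118.4138
Willowmere USD: ($1,052,870 − $74,300) × 0.017 = $978,570 × 0.017 = $16,635.69
Levies subtotal = $38,649.1728
Total = $38,649.1728 + $706 = $39,355.1728

$39,355.17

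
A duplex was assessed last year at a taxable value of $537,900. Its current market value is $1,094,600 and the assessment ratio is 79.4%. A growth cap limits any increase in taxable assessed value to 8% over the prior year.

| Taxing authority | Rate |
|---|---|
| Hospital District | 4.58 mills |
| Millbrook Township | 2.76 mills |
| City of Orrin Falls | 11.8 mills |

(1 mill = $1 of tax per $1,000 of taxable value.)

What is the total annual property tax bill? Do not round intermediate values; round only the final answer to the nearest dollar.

$11,119

Uncapped assessed value = $1,094,600 × 0.794 = $869,112.4
Cap limit = $537,900 × 1.08 = $580,932
Taxable assessed value = min($869,112.4, $580,932) = $580,932 (cap binds)
Hospital District: $580,932 × 0.00458 = $2,660.66856
Millbrook Township: $580,932 × 0.00276 = $1,603.37232
City of Orrin Falls: $580,932 × 0.0118 = $6,854.9976
Total = $11,119.03848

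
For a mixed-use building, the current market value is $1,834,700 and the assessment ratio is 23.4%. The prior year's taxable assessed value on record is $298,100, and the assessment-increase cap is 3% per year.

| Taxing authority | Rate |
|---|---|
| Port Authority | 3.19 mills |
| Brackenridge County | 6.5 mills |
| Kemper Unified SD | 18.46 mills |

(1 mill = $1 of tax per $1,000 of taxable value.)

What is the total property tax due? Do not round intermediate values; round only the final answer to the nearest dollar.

$8,643

Uncapped assessed value = $1,834,700 × 0.234 = $429,319.8
Cap limit = $298,100 × 1.03 = $307,043
Taxable assessed value = min($429,319.8, $307,043) = $307,043 (cap binds)
Port Authority: $307,043 × 0.00319 = $979.46717
Brackenridge County: $307,043 × 0.0065 = $1,995.7795
Kemper Unified SD: $307,043 × 0.01846 = $5,668.01378
Total = $8,643.26045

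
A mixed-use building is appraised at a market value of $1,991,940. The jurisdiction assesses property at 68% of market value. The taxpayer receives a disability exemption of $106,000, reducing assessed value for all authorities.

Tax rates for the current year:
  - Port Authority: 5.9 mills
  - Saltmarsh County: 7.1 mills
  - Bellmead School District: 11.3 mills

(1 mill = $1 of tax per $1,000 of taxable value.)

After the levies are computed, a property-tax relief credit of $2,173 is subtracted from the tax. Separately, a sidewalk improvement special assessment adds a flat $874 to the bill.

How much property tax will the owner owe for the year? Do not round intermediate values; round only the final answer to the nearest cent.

Assessed value = $1,991,940 × 0.68 = $1,354,519.2
Taxable value = $1,354,519.2 − $106,000 = $1,248,519.2
Port Authority: $1,248,519.2 × 0.0059 = $7,366.26328
Saltmarsh County: $1,248,519.2 × 0.0071 = $8,864.48632
Bellmead School District: $1,248,519.2 × 0.0113 = $14,108.26696
Levies subtotal = $30,339.01656
After credit = $30,339.01656 − $2,173 = $28,166.01656
Total = $28,166.01656 + $874 = $29,040.01656

$29,040.02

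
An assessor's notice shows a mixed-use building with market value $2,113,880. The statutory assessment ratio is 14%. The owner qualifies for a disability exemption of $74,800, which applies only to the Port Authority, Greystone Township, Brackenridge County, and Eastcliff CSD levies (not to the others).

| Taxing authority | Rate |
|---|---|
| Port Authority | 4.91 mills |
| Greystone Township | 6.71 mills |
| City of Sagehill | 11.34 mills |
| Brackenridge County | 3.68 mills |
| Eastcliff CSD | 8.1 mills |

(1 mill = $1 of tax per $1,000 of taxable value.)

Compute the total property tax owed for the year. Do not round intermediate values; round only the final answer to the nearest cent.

Assessed value = $2,113,880 × 0.14 = $295,943.2
Port Authority: ($295,943.2 − $74,800) × 0.00491 = $221,143.2 × 0.00491 = $1,085.813112
Greystone Township: ($295,943.2 − $74,800) × 0.00671 = $221,143.2 × 0.00671 = $1,483.870872
City of Sagehill: $295,943.2 × 0.01134 = $3,355.995888
Brackenridge County: ($295,943.2 − $74,800) × 0.00368 = $221,143.2 × 0.00368 = $813.806976
Eastcliff CSD: ($295,943.2 − $74,800) × 0.0081 = $221,143.2 × 0.0081 = $1,791.25992
Total = $8,530.746768

$8,530.75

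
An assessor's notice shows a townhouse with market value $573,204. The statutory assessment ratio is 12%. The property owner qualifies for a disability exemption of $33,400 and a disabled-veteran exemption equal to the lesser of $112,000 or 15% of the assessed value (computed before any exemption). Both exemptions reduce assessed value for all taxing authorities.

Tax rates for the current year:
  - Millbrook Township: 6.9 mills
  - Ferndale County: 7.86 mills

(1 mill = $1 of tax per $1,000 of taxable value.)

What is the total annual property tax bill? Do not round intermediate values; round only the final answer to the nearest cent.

$369.99

Assessed value = $573,204 × 0.12 = $68,784.48
Disabled-veteran exemption = min($112,000, 15% × $68,784.48) = min($112,000, $10,317.672) = $10,317.672 (percentage binds)
Taxable value = $68,784.48 − $33,400 − $10,317.672 = $25,066.808
Millbrook Township: $25,066.808 × 0.0069 = $172.9609752
Ferndale County: $25,066.808 × 0.00786 = $197.02511088
Total = $369.98608608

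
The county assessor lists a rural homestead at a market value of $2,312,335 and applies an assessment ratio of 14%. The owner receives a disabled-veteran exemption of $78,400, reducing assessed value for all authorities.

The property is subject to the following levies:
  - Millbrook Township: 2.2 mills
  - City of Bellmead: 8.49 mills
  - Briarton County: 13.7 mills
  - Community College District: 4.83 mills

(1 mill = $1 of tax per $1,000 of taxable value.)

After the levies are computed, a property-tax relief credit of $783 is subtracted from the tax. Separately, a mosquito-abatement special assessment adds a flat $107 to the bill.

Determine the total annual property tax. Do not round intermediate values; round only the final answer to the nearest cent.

$6,492.45

Assessed value = $2,312,335 × 0.14 = $323,726.9
Taxable value = $323,726.9 − $78,400 = $245,326.9
Millbrook Township: $245,326.9 × 0.0022 = $539.71918
City of Bellmead: $245,326.9 × 0.00849 = $2,082.825381
Briarton County: $245,326.9 × 0.0137 = $3,360.97853
Community College District: $245,326.9 × 0.00483 = $1,184.928927
Levies subtotal = $7,168.452018
After credit = $7,168.452018 − $783 = $6,385.452018
Total = $6,385.452018 + $107 = $6,492.452018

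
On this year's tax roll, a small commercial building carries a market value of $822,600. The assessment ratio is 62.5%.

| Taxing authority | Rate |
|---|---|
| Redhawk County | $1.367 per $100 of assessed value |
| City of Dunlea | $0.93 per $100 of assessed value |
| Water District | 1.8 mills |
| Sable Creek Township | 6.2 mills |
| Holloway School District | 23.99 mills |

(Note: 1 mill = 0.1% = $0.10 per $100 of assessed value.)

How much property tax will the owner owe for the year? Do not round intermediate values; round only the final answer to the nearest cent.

Assessed value = $822,600 × 0.625 = $514,125
Redhawk County: $514,125 × 0.01367 = $7,028.08875
City of Dunlea: $514,125 × 0.0093 = $4,781.3625
Water District: $514,125 × 0.0018 = $925.425
Sable Creek Township: $514,125 × 0.0062 = $3,187.575
Holloway School District: $514,125 × 0.02399 = $12,333.85875
Total = $28,256.31

$28,256.31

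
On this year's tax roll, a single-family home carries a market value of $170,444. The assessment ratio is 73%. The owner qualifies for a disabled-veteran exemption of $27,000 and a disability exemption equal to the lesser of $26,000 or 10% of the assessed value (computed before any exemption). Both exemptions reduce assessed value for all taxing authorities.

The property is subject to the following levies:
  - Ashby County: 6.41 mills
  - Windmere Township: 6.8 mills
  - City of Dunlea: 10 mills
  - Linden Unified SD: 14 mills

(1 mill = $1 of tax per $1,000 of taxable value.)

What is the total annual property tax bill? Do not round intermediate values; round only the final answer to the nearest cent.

Assessed value = $170,444 × 0.73 = $124,424.12
Disability exemption = min($26,000, 10% × $124,424.12) = min($26,000, $12,442.412) = $12,442.412 (percentage binds)
Taxable value = $124,424.12 − $27,000 − $12,442.412 = $84,981.708
Ashby County: $84,981.708 × 0.00641 = $544.73274828
Windmere Township: $84,981.708 × 0.0068 = $577.8756144
City of Dunlea: $84,981.708 × 0.01 = $849.81708
Linden Unified SD: $84,981.708 × 0.014 = $1,189.743912
Total = $3,162.16935468

$3,162.17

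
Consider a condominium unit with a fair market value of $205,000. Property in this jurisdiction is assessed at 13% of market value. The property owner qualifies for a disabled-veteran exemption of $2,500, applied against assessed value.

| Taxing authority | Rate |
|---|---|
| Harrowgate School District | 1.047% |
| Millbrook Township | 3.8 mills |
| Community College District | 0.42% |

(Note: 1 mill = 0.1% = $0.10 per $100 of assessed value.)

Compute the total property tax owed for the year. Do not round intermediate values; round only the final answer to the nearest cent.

Assessed value = $205,000 × 0.13 = $26,650
Taxable value = $26,650 − $2,500 = $24,150
Harrowgate School District: $24,150 × 0.01047 = $252.8505
Millbrook Township: $24,150 × 0.0038 = $91.77
Community College District: $24,150 × 0.0042 = $101.43
Total = $446.0505

$446.05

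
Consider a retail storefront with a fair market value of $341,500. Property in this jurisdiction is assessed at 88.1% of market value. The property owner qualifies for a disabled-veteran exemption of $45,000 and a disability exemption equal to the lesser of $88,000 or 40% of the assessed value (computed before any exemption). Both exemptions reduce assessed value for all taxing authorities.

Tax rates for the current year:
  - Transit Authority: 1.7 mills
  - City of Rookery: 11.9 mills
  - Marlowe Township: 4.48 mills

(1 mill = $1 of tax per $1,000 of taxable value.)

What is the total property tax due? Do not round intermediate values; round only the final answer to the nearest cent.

$3,034.94

Assessed value = $341,500 × 0.881 = $300,861.5
Disability exemption = min($88,000, 40% × $300,861.5) = min($88,000, $120,344.6) = $88,000 (dollar cap binds)
Taxable value = $300,861.5 − $45,000 − $88,000 = $167,861.5
Transit Authority: $167,861.5 × 0.0017 = $285.36455
City of Rookery: $167,861.5 × 0.0119 = $1,997.55185
Marlowe Township: $167,861.5 × 0.00448 = $752.01952
Total = $3,034.93592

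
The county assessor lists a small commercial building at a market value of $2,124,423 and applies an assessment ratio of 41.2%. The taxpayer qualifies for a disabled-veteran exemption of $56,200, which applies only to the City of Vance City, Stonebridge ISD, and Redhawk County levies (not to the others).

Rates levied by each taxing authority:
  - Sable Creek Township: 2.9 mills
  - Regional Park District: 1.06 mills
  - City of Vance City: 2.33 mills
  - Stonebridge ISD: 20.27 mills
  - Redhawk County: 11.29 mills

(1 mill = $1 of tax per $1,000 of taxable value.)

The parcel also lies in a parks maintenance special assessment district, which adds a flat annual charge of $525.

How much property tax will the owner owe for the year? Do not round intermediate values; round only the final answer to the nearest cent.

Assessed value = $2,124,423 × 0.412 = $875,262.276
Sable Creek Township: $875,262.276 × 0.0029 = $2,538.2606004
Regional Park District: $875,262.276 × 0.00106 = $927.77801256
City of Vance City: ($875,262.276 − $56,200) × 0.00233 = $819,062.276 × 0.00233 = $1,908.41510308
Stonebridge ISD: ($875,262.276 − $56,200) × 0.02027 = $819,062.276 × 0.02027 = $16,602.39233452
Redhawk County: ($875,262.276 − $56,200) × 0.01129 = $819,062.276 × 0.01129 = $9,247.21309604
Levies subtotal = $31,224.0591466
Total = $31,224.0591466 + $525 = $31,749.0591466

$31,749.06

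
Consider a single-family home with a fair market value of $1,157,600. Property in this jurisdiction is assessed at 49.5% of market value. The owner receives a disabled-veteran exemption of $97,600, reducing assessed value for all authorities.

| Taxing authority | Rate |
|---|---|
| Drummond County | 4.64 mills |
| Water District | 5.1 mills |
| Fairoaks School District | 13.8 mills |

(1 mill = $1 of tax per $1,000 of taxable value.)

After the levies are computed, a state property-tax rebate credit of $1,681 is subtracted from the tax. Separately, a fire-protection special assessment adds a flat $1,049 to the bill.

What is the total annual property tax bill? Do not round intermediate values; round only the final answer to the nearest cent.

Assessed value = $1,157,600 × 0.495 = $573,012
Taxable value = $573,012 − $97,600 = $475,412
Drummond County: $475,412 × 0.00464 = $2,205.91168
Water District: $475,412 × 0.0051 = $2,424.6012
Fairoaks School District: $475,412 × 0.0138 = $6,560.6856
Levies subtotal = $11,191.19848
After credit = $11,191.19848 − $1,681 = $9,510.19848
Total = $9,510.19848 + $1,049 = $10,559.19848

$10,559.20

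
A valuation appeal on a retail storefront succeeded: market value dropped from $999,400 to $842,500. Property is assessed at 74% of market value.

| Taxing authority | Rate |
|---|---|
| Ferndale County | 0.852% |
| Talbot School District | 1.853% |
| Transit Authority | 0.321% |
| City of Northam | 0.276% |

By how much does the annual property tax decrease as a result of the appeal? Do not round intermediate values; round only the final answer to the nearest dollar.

Old assessed value = $999,400 × 0.74 = $739,556
New assessed value = $842,500 × 0.74 = $623,450
Combined rate = 0.00852 + 0.01853 + 0.00321 + 0.00276 = 0.03302
Old tax = $739,556 × 0.03302 = $24,420.13912
New tax = $623,450 × 0.03302 = $20,586.319
Reduction = $24,420.13912 − $20,586.319 = $3,833.82012

$3,834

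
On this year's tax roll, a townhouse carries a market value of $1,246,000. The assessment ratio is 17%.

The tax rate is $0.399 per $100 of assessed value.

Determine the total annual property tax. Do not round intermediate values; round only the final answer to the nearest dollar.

Assessed value = $1,246,000 × 0.17 = $211,820
Tax = $211,820 × 0.00399 = $845.1618

$845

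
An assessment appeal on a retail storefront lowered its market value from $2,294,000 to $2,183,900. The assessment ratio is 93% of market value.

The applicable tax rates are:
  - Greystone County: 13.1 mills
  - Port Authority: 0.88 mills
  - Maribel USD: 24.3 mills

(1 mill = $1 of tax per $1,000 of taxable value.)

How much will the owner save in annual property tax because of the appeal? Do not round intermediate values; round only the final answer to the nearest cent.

Old assessed value = $2,294,000 × 0.93 = $2,133,420
New assessed value = $2,183,900 × 0.93 = $2,031,027
Combined rate = 0.0131 + 0.00088 + 0.0243 = 0.03828
Old tax = $2,133,420 × 0.03828 = $81,667.3176
New tax = $2,031,027 × 0.03828 = $77,747.71356
Reduction = $81,667.3176 − $77,747.71356 = $3,919.60404

$3,919.60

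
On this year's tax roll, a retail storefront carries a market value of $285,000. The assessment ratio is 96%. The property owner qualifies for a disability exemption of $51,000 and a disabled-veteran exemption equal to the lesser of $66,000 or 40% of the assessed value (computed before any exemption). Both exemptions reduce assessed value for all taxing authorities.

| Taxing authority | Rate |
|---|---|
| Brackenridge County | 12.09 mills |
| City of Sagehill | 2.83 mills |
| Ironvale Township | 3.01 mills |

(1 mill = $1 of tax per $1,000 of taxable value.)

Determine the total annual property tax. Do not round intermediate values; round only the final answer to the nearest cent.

$2,807.84

Assessed value = $285,000 × 0.96 = $273,600
Disabled-veteran exemption = min($66,000, 40% × $273,600) = min($66,000, $109,440) = $66,000 (dollar cap binds)
Taxable value = $273,600 − $51,000 − $66,000 = $156,600
Brackenridge County: $156,600 × 0.01209 = $1,893.294
City of Sagehill: $156,600 × 0.00283 = $443.178
Ironvale Township: $156,600 × 0.00301 = $471.366
Total = $2,807.838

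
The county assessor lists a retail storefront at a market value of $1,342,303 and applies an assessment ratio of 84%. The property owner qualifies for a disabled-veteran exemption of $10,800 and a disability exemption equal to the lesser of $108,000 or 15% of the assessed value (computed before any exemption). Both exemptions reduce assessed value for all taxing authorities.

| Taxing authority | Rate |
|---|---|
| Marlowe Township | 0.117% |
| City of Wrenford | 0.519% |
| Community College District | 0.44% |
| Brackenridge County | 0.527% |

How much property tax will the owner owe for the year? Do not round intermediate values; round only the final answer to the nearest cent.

Assessed value = $1,342,303 × 0.84 = $1,127,534.52
Disability exemption = min($108,000, 15% × $1,127,534.52) = min($108,000, $169,130.178) = $108,000 (dollar cap binds)
Taxable value = $1,127,534.52 − $10,800 − $108,000 = $1,008,734.52
Marlowe Township: $1,008,734.52 × 0.00117 = $1,180.2193884
City of Wrenford: $1,008,734.52 × 0.00519 = $5,235.3321588
Community College District: $1,008,734.52 × 0.0044 = $4,438.431888
Brackenridge County: $1,008,734.52 × 0.00527 = $5,316.0309204
Total = $16,170.0143556

$16,170.01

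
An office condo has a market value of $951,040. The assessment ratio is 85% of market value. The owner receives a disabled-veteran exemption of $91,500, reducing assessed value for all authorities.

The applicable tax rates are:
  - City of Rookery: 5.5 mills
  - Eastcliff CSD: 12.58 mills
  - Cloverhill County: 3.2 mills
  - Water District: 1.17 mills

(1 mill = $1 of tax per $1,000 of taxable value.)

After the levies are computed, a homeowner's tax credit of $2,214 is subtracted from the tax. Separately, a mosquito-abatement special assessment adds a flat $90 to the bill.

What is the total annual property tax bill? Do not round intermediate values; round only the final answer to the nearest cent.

Assessed value = $951,040 × 0.85 = $808,384
Taxable value = $808,384 − $91,500 = $716,884
City of Rookery: $716,884 × 0.0055 = $3,942.862
Eastcliff CSD: $716,884 × 0.01258 = $9,018.40072
Cloverhill County: $716,884 × 0.0032 = $2,294.0288
Water District: $716,884 × 0.00117 = $838.75428
Levies subtotal = $16,094.0458
After credit = $16,094.0458 − $2,214 = $13,880.0458
Total = $13,880.0458 + $90 = $13,970.0458

$13,970.05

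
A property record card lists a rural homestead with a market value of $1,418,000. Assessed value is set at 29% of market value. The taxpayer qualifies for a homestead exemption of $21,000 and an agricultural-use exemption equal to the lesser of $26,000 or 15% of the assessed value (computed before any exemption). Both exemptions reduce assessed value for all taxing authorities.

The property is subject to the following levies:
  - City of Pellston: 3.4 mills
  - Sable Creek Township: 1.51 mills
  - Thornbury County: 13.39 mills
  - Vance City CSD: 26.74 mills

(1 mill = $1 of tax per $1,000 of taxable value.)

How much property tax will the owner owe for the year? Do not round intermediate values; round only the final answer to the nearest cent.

$16,404.47

Assessed value = $1,418,000 × 0.29 = $411,220
Agricultural-use exemption = min($26,000, 15% × $411,220) = min($26,000, $61,683) = $26,000 (dollar cap binds)
Taxable value = $411,220 − $21,000 − $26,000 = $364,220
City of Pellston: $364,220 × 0.0034 = $1,238.348
Sable Creek Township: $364,220 × 0.00151 = $549.9722
Thornbury County: $364,220 × 0.01339 = $4,876.9058
Vance City CSD: $364,220 × 0.02674 = $9,739.2428
Total = $16,404.4688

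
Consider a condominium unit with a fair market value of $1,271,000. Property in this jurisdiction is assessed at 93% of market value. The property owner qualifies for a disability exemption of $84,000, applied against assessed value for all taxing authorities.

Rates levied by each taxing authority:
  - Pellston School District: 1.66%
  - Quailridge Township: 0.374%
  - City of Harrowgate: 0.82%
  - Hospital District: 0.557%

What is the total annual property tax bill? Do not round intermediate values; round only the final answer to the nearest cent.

Assessed value = $1,271,000 × 0.93 = $1,182,030
Taxable value = $1,182,030 − $84,000 = $1,098,030
Pellston School District: $1,098,030 × 0.0166 = $18,227.298
Quailridge Township: $1,098,030 × 0.00374 = $4,106.6322
City of Harrowgate: $1,098,030 × 0.0082 = $9,003.846
Hospital District: $1,098,030 × 0.00557 = $6,116.0271
Total = $18,227.298 + $4,106.6322 + $9,003.846 + $6,116.0271 = $37,453.8033

$37,453.80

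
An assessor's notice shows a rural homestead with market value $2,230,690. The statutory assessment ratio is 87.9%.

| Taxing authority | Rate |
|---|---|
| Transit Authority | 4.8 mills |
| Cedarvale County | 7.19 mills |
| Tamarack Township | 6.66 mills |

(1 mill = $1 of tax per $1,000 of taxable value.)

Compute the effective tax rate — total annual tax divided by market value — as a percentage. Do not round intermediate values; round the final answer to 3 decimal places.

1.639%

Assessed value = $2,230,690 × 0.879 = $1,960,776.51
Transit Authority: $1,960,776.51 × 0.0048 = $9,411.727248
Cedarvale County: $1,960,776.51 × 0.00719 = $14,097.9831069
Tamarack Township: $1,960,776.51 × 0.00666 = $13,058.7715566
Total tax = $36,568.4819115
Effective rate = $36,568.4819115 ÷ $2,230,690 = 1.639% of market value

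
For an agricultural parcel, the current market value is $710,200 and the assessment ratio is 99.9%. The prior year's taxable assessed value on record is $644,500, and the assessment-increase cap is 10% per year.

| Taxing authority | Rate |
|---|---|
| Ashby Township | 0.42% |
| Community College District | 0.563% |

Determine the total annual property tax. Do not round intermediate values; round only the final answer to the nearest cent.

Uncapped assessed value = $710,200 × 0.999 = $709,489.8
Cap limit = $644,500 × 1.1 = $708,950
Taxable assessed value = min($709,489.8, $708,950) = $708,950 (cap binds)
Ashby Township: $708,950 × 0.0042 = $2,977.59
Community College District: $708,950 × 0.00563 = $3,991.3885
Total = $6,968.9785

$6,968.98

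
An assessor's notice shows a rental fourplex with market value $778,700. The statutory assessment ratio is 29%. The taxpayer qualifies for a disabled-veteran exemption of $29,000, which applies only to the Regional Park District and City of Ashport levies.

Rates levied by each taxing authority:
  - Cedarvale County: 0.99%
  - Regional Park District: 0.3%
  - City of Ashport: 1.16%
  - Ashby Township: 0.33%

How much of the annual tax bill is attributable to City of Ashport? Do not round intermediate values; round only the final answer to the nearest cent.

Assessed value = $778,700 × 0.29 = $225,823
City of Ashport taxable value = $225,823 − $29,000 = $196,823
City of Ashport levy = $196,823 × 0.0116 = $2,283.1468

$2,283.15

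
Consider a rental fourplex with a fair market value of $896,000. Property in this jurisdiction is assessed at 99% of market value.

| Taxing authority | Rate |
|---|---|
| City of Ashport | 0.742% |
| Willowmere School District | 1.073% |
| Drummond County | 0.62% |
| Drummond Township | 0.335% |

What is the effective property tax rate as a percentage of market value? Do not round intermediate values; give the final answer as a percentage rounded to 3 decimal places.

Assessed value = $896,000 × 0.99 = $887,040
City of Ashport: $887,040 × 0.00742 = $6,581.8368
Willowmere School District: $887,040 × 0.01073 = $9,517.9392
Drummond County: $887,040 × 0.0062 = $5,499.648
Drummond Township: $887,040 × 0.00335 = $2,971.584
Total tax = $24,571.008
Effective rate = $24,571.008 ÷ $896,000 = 2.742% of market value

2.742%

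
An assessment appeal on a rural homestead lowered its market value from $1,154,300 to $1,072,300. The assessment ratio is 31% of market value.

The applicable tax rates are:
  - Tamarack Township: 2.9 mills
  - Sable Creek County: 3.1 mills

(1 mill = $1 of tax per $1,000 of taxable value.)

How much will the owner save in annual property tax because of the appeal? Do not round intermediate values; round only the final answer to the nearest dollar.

$153

Old assessed value = $1,154,300 × 0.31 = $357,833
New assessed value = $1,072,300 × 0.31 = $332,413
Combined rate = 0.0029 + 0.0031 = 0.006
Old tax = $357,833 × 0.006 = $2,146.998
New tax = $332,413 × 0.006 = $1,994.478
Reduction = $2,146.998 − $1,994.478 = $152.52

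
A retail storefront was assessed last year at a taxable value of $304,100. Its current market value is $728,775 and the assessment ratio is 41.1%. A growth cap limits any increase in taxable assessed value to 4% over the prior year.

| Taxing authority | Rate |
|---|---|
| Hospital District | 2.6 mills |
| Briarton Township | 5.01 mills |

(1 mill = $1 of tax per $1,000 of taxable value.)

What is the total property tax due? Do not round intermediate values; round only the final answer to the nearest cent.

$2,279.40

Uncapped assessed value = $728,775 × 0.411 = $299,526.525
Cap limit = $304,100 × 1.04 = $316,264
Taxable assessed value = min($299,526.525, $316,264) = $299,526.525 (cap does not bind)
Hospital District: $299,526.525 × 0.0026 = $778.768965
Briarton Township: $299,526.525 × 0.00501 = $1,500.62789025
Total = $2,279.39685525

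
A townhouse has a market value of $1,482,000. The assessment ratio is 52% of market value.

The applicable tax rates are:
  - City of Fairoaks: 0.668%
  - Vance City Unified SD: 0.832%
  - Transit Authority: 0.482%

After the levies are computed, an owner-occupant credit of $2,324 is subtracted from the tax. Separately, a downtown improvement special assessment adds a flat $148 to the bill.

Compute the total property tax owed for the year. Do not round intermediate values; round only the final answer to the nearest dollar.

$13,098

Assessed value = $1,482,000 × 0.52 = $770,640
City of Fairoaks: $770,640 × 0.00668 = $5,147.8752
Vance City Unified SD: $770,640 × 0.00832 = $6,411.7248
Transit Authority: $770,640 × 0.00482 = $3,714.4848
Levies subtotal = $15,274.0848
After credit = $15,274.0848 − $2,324 = $12,950.0848
Total = $12,950.0848 + $148 = $13,098.0848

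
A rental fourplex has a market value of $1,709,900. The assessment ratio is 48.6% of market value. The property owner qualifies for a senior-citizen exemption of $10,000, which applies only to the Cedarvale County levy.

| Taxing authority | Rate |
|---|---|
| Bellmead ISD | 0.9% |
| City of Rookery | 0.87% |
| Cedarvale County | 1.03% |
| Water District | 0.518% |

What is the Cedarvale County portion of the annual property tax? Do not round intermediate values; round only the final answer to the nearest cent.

Assessed value = $1,709,900 × 0.486 = $831,011.4
Cedarvale County taxable value = $831,011.4 − $10,000 = $821,011.4
Cedarvale County levy = $821,011.4 × 0.0103 = $8,456.41742

$8,456.42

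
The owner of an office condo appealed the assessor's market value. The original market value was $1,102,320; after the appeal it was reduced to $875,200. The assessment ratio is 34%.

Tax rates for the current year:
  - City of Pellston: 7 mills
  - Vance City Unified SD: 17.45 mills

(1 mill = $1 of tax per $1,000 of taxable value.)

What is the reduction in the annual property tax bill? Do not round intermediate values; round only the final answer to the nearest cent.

Old assessed value = $1,102,320 × 0.34 = $374,788.8
New assessed value = $875,200 × 0.34 = $297,568
Combined rate = 0.007 + 0.01745 = 0.02445
Old tax = $374,788.8 × 0.02445 = $9,163.58616
New tax = $297,568 × 0.02445 = $7,275.5376
Reduction = $9,163.58616 − $7,275.5376 = $1,888.04856

$1,888.05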